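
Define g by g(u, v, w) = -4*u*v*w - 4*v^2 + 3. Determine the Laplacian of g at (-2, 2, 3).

∂²g/∂u² = 0
∂²g/∂v² = -8
∂²g/∂w² = 0
∇²g = -8
At (-2, 2, 3): -8.

-8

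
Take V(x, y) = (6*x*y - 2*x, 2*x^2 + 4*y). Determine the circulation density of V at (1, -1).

∂V₂/∂x = 4*x
∂V₁/∂y = 6*x
Scalar curl = -2*x
At (1, -1): -2.

-2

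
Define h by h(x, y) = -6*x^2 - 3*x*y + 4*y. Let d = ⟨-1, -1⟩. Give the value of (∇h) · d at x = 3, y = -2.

∂h/∂x = -12*x - 3*y
∂h/∂y = -3*x + 4
∇h at (3, -2) = (-30, -5)
∇h · d = (-30)(-1) + (-5)(-1) = 35

35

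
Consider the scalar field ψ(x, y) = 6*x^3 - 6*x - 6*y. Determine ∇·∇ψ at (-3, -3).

-108

∂²ψ/∂x² = 36*x
∂²ψ/∂y² = 0
∇²ψ = 36*x
At (-3, -3): -108.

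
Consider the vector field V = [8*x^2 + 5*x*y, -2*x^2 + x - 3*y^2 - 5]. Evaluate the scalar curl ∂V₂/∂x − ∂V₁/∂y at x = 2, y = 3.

-17

∂V₂/∂x = -4*x + 1
∂V₁/∂y = 5*x
Scalar curl = -9*x + 1
At (2, 3): -17.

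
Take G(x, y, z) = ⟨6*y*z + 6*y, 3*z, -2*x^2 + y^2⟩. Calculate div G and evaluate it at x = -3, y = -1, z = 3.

0

∂G₁/∂x = 0
∂G₂/∂y = 0
∂G₃/∂z = 0
∇·G = 0
At (-3, -1, 3): 0.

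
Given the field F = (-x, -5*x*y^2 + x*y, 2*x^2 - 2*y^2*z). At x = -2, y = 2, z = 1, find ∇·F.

∂F₁/∂x = -1
∂F₂/∂y = -10*x*y + x
∂F₃/∂z = -2*y^2
∇·F = -10*x*y + x - 2*y^2 - 1
At (-2, 2, 1): 29.

29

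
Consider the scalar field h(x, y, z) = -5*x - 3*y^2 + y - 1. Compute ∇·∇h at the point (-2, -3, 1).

-6

∂²h/∂x² = 0
∂²h/∂y² = -6
∂²h/∂z² = 0
∇²h = -6
At (-2, -3, 1): -6.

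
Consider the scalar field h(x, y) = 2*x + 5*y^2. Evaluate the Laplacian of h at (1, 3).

10

∂²h/∂x² = 0
∂²h/∂y² = 10
∇²h = 10
At (1, 3): 10.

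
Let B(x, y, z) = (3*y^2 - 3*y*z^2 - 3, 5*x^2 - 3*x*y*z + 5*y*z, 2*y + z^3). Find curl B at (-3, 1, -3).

(-12, 18, 0)

(∇×B)₁ = ∂B₃/∂y − ∂B₂/∂z = 3*x*y - 5*y + 2
(∇×B)₂ = ∂B₁/∂z − ∂B₃/∂x = -6*y*z
(∇×B)₃ = ∂B₂/∂x − ∂B₁/∂y = 10*x - 3*y*z - 6*y + 3*z^2
∇×B = (3*x*y - 5*y + 2, -6*y*z, 10*x - 3*y*z - 6*y + 3*z^2)
At (-3, 1, -3): (-12, 18, 0).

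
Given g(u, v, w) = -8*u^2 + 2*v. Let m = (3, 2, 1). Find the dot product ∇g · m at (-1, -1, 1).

52

∂g/∂u = -16*u
∂g/∂v = 2
∂g/∂w = 0
∇g at (-1, -1, 1) = (16, 2, 0)
∇g · m = (16)(3) + (2)(2) + (0)(1) = 52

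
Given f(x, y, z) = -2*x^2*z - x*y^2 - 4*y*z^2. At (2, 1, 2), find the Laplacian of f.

-20

∂²f/∂x² = -4*z
∂²f/∂y² = -2*x
∂²f/∂z² = -8*y
∇²f = -2*x - 8*y - 4*z
At (2, 1, 2): -20.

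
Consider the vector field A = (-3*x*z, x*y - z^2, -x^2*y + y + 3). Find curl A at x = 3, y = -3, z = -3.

(-14, -27, -3)

(∇×A)₁ = ∂A₃/∂y − ∂A₂/∂z = -x^2 + 2*z + 1
(∇×A)₂ = ∂A₁/∂z − ∂A₃/∂x = 2*x*y - 3*x
(∇×A)₃ = ∂A₂/∂x − ∂A₁/∂y = y
∇×A = (-x^2 + 2*z + 1, 2*x*y - 3*x, y)
At (3, -3, -3): (-14, -27, -3).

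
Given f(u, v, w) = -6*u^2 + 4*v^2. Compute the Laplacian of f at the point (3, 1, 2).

-4

∂²f/∂u² = -12
∂²f/∂v² = 8
∂²f/∂w² = 0
∇²f = -4
At (3, 1, 2): -4.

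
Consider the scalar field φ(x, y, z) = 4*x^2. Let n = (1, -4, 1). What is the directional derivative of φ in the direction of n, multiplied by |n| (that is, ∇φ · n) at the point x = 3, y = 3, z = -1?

24

∂φ/∂x = 8*x
∂φ/∂y = 0
∂φ/∂z = 0
∇φ at (3, 3, -1) = (24, 0, 0)
∇φ · n = (24)(1) + (0)(-4) + (0)(1) = 24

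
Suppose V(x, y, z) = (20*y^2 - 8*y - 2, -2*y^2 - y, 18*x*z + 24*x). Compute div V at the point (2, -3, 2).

∂V₁/∂x = 0
∂V₂/∂y = -4*y - 1
∂V₃/∂z = 18*x
∇·V = 18*x - 4*y - 1
At (2, -3, 2): 47.

47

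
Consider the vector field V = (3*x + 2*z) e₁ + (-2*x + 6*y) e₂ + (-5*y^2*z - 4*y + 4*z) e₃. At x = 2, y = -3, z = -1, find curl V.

(-34, 2, -2)

(∇×V)₁ = ∂V₃/∂y − ∂V₂/∂z = -10*y*z - 4
(∇×V)₂ = ∂V₁/∂z − ∂V₃/∂x = 2
(∇×V)₃ = ∂V₂/∂x − ∂V₁/∂y = -2
∇×V = (-10*y*z - 4, 2, -2)
At (2, -3, -1): (-34, 2, -2).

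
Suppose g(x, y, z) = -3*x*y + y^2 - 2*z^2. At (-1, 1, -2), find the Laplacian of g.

∂²g/∂x² = 0
∂²g/∂y² = 2
∂²g/∂z² = -4
∇²g = -2
At (-1, 1, -2): -2.

-2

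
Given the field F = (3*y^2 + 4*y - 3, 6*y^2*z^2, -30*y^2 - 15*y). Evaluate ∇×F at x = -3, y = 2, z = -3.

(∇×F)₁ = ∂F₃/∂y − ∂F₂/∂z = -12*y^2*z - 60*y - 15
(∇×F)₂ = ∂F₁/∂z − ∂F₃/∂x = 0
(∇×F)₃ = ∂F₂/∂x − ∂F₁/∂y = -6*y - 4
∇×F = (-12*y^2*z - 60*y - 15, 0, -6*y - 4)
At (-3, 2, -3): (9, 0, -16).

(9, 0, -16)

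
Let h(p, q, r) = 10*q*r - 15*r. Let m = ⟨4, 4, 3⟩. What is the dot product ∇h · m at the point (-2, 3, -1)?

∂h/∂p = 0
∂h/∂q = 10*r
∂h/∂r = 10*q - 15
∇h at (-2, 3, -1) = (0, -10, 15)
∇h · m = (0)(4) + (-10)(4) + (15)(3) = 5

5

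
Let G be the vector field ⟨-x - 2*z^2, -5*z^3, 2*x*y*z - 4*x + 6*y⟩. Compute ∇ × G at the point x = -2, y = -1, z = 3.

(129, -2, 0)

(∇×G)₁ = ∂G₃/∂y − ∂G₂/∂z = 2*x*z + 15*z^2 + 6
(∇×G)₂ = ∂G₁/∂z − ∂G₃/∂x = -2*y*z - 4*z + 4
(∇×G)₃ = ∂G₂/∂x − ∂G₁/∂y = 0
∇×G = (2*x*z + 15*z^2 + 6, -2*y*z - 4*z + 4, 0)
At (-2, -1, 3): (129, -2, 0).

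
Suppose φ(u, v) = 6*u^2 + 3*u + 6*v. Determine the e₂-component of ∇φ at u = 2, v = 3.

(∇φ)_2 = ∂φ/∂v = 6
At (2, 3): 6.

6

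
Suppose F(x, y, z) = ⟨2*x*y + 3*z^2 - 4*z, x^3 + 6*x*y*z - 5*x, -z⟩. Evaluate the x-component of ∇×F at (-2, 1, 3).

(∇×F)_1 = ∂F₃/∂y − ∂F₂/∂z
= 0 − (6*x*y)
= -6*x*y
At (-2, 1, 3): 12.

12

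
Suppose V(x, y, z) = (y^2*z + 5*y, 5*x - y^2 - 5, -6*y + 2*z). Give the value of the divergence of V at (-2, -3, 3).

∂V₁/∂x = 0
∂V₂/∂y = -2*y
∂V₃/∂z = 2
∇·V = -2*y + 2
At (-2, -3, 3): 8.

8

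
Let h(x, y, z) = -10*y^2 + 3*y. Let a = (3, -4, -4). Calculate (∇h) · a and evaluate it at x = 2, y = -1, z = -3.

∂h/∂x = 0
∂h/∂y = -20*y + 3
∂h/∂z = 0
∇h at (2, -1, -3) = (0, 23, 0)
∇h · a = (0)(3) + (23)(-4) + (0)(-4) = -92

-92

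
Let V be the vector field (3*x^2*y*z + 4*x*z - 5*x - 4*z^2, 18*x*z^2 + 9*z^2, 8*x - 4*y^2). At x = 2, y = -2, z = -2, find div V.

35

∂V₁/∂x = 6*x*y*z + 4*z - 5
∂V₂/∂y = 0
∂V₃/∂z = 0
∇·V = 6*x*y*z + 4*z - 5
At (2, -2, -2): 35.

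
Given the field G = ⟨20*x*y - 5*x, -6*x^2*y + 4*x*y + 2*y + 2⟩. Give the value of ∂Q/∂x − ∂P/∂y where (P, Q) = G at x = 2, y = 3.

-100

∂G₂/∂x = -12*x*y + 4*y
∂G₁/∂y = 20*x
Scalar curl = -12*x*y - 20*x + 4*y
At (2, 3): -100.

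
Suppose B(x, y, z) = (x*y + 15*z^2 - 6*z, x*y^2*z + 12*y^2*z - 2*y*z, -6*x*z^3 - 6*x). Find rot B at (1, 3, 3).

(∇×B)₁ = ∂B₃/∂y − ∂B₂/∂z = -x*y^2 - 12*y^2 + 2*y
(∇×B)₂ = ∂B₁/∂z − ∂B₃/∂x = 6*z^3 + 30*z
(∇×B)₃ = ∂B₂/∂x − ∂B₁/∂y = -x + y^2*z
∇×B = (-x*y^2 - 12*y^2 + 2*y, 6*z^3 + 30*z, -x + y^2*z)
At (1, 3, 3): (-111, 252, 26).

(-111, 252, 26)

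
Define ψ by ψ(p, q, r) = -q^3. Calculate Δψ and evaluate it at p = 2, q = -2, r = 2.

12

∂²ψ/∂p² = 0
∂²ψ/∂q² = -6*q
∂²ψ/∂r² = 0
∇²ψ = -6*q
At (2, -2, 2): 12.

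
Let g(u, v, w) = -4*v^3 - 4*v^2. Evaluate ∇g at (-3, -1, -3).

(0, -4, 0)

∂g/∂u = 0
∂g/∂v = -12*v^2 - 8*v
∂g/∂w = 0
∇g = (0, -12*v^2 - 8*v, 0)
At (-3, -1, -3): (0, -4, 0).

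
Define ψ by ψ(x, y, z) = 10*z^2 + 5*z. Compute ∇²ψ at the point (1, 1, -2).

20

∂²ψ/∂x² = 0
∂²ψ/∂y² = 0
∂²ψ/∂z² = 20
∇²ψ = 20
At (1, 1, -2): 20.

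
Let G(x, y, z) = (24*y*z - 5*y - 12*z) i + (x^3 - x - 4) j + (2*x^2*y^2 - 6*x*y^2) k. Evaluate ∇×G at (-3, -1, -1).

(-72, -18, 55)

(∇×G)₁ = ∂G₃/∂y − ∂G₂/∂z = 4*x^2*y - 12*x*y
(∇×G)₂ = ∂G₁/∂z − ∂G₃/∂x = -4*x*y^2 + 6*y^2 + 24*y - 12
(∇×G)₃ = ∂G₂/∂x − ∂G₁/∂y = 3*x^2 - 24*z + 4
∇×G = (4*x^2*y - 12*x*y, -4*x*y^2 + 6*y^2 + 24*y - 12, 3*x^2 - 24*z + 4)
At (-3, -1, -1): (-72, -18, 55).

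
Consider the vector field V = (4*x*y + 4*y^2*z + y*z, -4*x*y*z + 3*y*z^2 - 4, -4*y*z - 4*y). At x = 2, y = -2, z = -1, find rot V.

(∇×V)₁ = ∂V₃/∂y − ∂V₂/∂z = 4*x*y - 6*y*z - 4*z - 4
(∇×V)₂ = ∂V₁/∂z − ∂V₃/∂x = 4*y^2 + y
(∇×V)₃ = ∂V₂/∂x − ∂V₁/∂y = -4*x - 12*y*z - z
∇×V = (4*x*y - 6*y*z - 4*z - 4, 4*y^2 + y, -4*x - 12*y*z - z)
At (2, -2, -1): (-28, 14, -31).

(-28, 14, -31)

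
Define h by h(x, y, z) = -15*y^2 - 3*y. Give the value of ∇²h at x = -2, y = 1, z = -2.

∂²h/∂x² = 0
∂²h/∂y² = -30
∂²h/∂z² = 0
∇²h = -30
At (-2, 1, -2): -30.

-30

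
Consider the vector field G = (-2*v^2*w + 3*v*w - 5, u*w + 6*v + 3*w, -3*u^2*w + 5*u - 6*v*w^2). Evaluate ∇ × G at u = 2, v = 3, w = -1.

(∇×G)₁ = ∂G₃/∂v − ∂G₂/∂w = -u - 6*w^2 - 3
(∇×G)₂ = ∂G₁/∂w − ∂G₃/∂u = 6*u*w - 2*v^2 + 3*v - 5
(∇×G)₃ = ∂G₂/∂u − ∂G₁/∂v = 4*v*w - 2*w
∇×G = (-u - 6*w^2 - 3, 6*u*w - 2*v^2 + 3*v - 5, 4*v*w - 2*w)
At (2, 3, -1): (-11, -26, -10).

(-11, -26, -10)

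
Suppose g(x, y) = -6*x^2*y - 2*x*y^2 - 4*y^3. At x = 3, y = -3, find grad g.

(90, -126)

∂g/∂x = -12*x*y - 2*y^2
∂g/∂y = -6*x^2 - 4*x*y - 12*y^2
∇g = (-12*x*y - 2*y^2, -6*x^2 - 4*x*y - 12*y^2)
At (3, -3): (90, -126).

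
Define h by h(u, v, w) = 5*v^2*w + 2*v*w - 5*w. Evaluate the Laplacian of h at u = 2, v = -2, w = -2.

∂²h/∂u² = 0
∂²h/∂v² = 10*w
∂²h/∂w² = 0
∇²h = 10*w
At (2, -2, -2): -20.

-20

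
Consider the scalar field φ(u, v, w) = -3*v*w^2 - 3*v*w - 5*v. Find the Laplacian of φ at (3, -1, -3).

∂²φ/∂u² = 0
∂²φ/∂v² = 0
∂²φ/∂w² = -6*v
∇²φ = -6*v
At (3, -1, -3): 6.

6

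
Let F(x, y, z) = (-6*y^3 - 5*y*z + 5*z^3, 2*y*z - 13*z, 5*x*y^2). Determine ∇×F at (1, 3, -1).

(∇×F)₁ = ∂F₃/∂y − ∂F₂/∂z = 10*x*y - 2*y + 13
(∇×F)₂ = ∂F₁/∂z − ∂F₃/∂x = -5*y^2 - 5*y + 15*z^2
(∇×F)₃ = ∂F₂/∂x − ∂F₁/∂y = 18*y^2 + 5*z
∇×F = (10*x*y - 2*y + 13, -5*y^2 - 5*y + 15*z^2, 18*y^2 + 5*z)
At (1, 3, -1): (37, -45, 157).

(37, -45, 157)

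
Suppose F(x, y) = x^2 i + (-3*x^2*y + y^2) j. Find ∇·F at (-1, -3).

-11

∂F₁/∂x = 2*x
∂F₂/∂y = -3*x^2 + 2*y
∇·F = -3*x^2 + 2*x + 2*y
At (-1, -3): -11.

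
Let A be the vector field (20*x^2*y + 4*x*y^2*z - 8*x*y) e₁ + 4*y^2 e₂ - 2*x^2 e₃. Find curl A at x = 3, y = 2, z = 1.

(0, 60, -204)

(∇×A)₁ = ∂A₃/∂y − ∂A₂/∂z = 0
(∇×A)₂ = ∂A₁/∂z − ∂A₃/∂x = 4*x*y^2 + 4*x
(∇×A)₃ = ∂A₂/∂x − ∂A₁/∂y = -20*x^2 - 8*x*y*z + 8*x
∇×A = (0, 4*x*y^2 + 4*x, -20*x^2 - 8*x*y*z + 8*x)
At (3, 2, 1): (0, 60, -204).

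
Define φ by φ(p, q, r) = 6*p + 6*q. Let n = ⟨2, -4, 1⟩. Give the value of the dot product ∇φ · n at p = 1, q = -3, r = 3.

∂φ/∂p = 6
∂φ/∂q = 6
∂φ/∂r = 0
∇φ at (1, -3, 3) = (6, 6, 0)
∇φ · n = (6)(2) + (6)(-4) + (0)(1) = -12

-12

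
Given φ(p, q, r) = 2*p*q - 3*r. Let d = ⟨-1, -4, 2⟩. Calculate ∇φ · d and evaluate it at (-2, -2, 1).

14

∂φ/∂p = 2*q
∂φ/∂q = 2*p
∂φ/∂r = -3
∇φ at (-2, -2, 1) = (-4, -4, -3)
∇φ · d = (-4)(-1) + (-4)(-4) + (-3)(2) = 14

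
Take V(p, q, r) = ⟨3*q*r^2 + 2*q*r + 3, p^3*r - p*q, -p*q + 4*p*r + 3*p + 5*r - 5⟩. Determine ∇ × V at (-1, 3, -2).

(∇×V)₁ = ∂V₃/∂q − ∂V₂/∂r = -p^3 - p
(∇×V)₂ = ∂V₁/∂r − ∂V₃/∂p = 6*q*r + 3*q - 4*r - 3
(∇×V)₃ = ∂V₂/∂p − ∂V₁/∂q = 3*p^2*r - q - 3*r^2 - 2*r
∇×V = (-p^3 - p, 6*q*r + 3*q - 4*r - 3, 3*p^2*r - q - 3*r^2 - 2*r)
At (-1, 3, -2): (2, -22, -17).

(2, -22, -17)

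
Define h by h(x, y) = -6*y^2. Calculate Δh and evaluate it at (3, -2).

∂²h/∂x² = 0
∂²h/∂y² = -12
∇²h = -12
At (3, -2): -12.

-12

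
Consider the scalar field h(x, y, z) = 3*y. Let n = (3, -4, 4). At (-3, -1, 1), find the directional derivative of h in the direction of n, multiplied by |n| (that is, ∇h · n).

-12

∂h/∂x = 0
∂h/∂y = 3
∂h/∂z = 0
∇h at (-3, -1, 1) = (0, 3, 0)
∇h · n = (0)(3) + (3)(-4) + (0)(4) = -12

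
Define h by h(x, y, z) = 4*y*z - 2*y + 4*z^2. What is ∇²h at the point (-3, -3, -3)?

8

∂²h/∂x² = 0
∂²h/∂y² = 0
∂²h/∂z² = 8
∇²h = 8
At (-3, -3, -3): 8.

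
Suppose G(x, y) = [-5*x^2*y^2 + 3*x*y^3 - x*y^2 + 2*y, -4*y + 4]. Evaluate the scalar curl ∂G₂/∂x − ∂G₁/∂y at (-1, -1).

-1

∂G₂/∂x = 0
∂G₁/∂y = -10*x^2*y + 9*x*y^2 - 2*x*y + 2
Scalar curl = 10*x^2*y - 9*x*y^2 + 2*x*y - 2
At (-1, -1): -1.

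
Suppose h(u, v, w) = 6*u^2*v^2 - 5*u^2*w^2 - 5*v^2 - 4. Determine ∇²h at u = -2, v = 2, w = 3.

∂²h/∂u² = 2*(6*v^2 - 5*w^2)
∂²h/∂v² = 2*(6*u^2 - 5)
∂²h/∂w² = -10*u^2
∇²h = 2*u^2 + 12*v^2 - 10*w^2 - 10
At (-2, 2, 3): -44.

-44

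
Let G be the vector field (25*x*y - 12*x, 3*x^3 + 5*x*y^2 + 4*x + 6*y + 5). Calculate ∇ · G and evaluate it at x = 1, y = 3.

99

∂G₁/∂x = 25*y - 12
∂G₂/∂y = 10*x*y + 6
∇·G = 10*x*y + 25*y - 6
At (1, 3): 99.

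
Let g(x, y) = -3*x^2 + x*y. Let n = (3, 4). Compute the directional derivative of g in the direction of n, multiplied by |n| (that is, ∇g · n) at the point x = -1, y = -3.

∂g/∂x = -6*x + y
∂g/∂y = x
∇g at (-1, -3) = (3, -1)
∇g · n = (3)(3) + (-1)(4) = 5

5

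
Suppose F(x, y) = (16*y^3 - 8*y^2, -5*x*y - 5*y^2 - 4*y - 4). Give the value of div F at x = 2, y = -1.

∂F₁/∂x = 0
∂F₂/∂y = -5*x - 10*y - 4
∇·F = -5*x - 10*y - 4
At (2, -1): -4.

-4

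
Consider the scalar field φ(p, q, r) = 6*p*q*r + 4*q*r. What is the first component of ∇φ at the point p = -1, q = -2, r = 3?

-36

(∇φ)_1 = ∂φ/∂p = 6*q*r
At (-1, -2, 3): -36.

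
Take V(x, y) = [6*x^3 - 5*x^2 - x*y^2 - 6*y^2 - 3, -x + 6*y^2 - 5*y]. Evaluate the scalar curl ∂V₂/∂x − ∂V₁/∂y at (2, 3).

47

∂V₂/∂x = -1
∂V₁/∂y = -2*x*y - 12*y
Scalar curl = 2*x*y + 12*y - 1
At (2, 3): 47.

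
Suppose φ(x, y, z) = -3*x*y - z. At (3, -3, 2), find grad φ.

(9, -9, -1)

∂φ/∂x = -3*y
∂φ/∂y = -3*x
∂φ/∂z = -1
∇φ = (-3*y, -3*x, -1)
At (3, -3, 2): (9, -9, -1).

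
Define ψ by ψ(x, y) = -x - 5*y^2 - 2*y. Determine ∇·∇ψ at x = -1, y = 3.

∂²ψ/∂x² = 0
∂²ψ/∂y² = -10
∇²ψ = -10
At (-1, 3): -10.

-10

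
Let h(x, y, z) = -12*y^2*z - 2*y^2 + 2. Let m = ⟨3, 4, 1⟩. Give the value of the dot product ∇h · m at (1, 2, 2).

-464

∂h/∂x = 0
∂h/∂y = -24*y*z - 4*y
∂h/∂z = -12*y^2
∇h at (1, 2, 2) = (0, -104, -48)
∇h · m = (0)(3) + (-104)(4) + (-48)(1) = -464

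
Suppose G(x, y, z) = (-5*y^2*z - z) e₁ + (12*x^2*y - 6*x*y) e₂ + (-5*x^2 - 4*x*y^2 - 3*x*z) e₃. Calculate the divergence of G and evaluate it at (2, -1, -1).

30

∂G₁/∂x = 0
∂G₂/∂y = 12*x^2 - 6*x
∂G₃/∂z = -3*x
∇·G = 12*x^2 - 9*x
At (2, -1, -1): 30.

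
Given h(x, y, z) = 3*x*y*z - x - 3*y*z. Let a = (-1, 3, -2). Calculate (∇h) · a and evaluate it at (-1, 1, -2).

55

∂h/∂x = 3*y*z - 1
∂h/∂y = 3*x*z - 3*z
∂h/∂z = 3*x*y - 3*y
∇h at (-1, 1, -2) = (-7, 12, -6)
∇h · a = (-7)(-1) + (12)(3) + (-6)(-2) = 55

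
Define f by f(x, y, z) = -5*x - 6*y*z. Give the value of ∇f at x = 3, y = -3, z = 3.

(-5, -18, 18)

∂f/∂x = -5
∂f/∂y = -6*z
∂f/∂z = -6*y
∇f = (-5, -6*z, -6*y)
At (3, -3, 3): (-5, -18, 18).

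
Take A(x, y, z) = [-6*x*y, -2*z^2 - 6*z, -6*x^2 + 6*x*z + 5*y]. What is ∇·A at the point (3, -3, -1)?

∂A₁/∂x = -6*y
∂A₂/∂y = 0
∂A₃/∂z = 6*x
∇·A = 6*x - 6*y
At (3, -3, -1): 36.

36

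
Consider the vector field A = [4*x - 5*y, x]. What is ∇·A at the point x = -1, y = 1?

4

∂A₁/∂x = 4
∂A₂/∂y = 0
∇·A = 4
At (-1, 1): 4.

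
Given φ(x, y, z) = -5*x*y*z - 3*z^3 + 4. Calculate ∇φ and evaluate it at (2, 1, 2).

∂φ/∂x = -5*y*z
∂φ/∂y = -5*x*z
∂φ/∂z = -5*x*y - 9*z^2
∇φ = (-5*y*z, -5*x*z, -5*x*y - 9*z^2)
At (2, 1, 2): (-10, -20, -46).

(-10, -20, -46)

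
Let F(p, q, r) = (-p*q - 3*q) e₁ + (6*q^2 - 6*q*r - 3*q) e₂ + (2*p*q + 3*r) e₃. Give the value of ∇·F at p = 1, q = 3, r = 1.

∂F₁/∂p = -q
∂F₂/∂q = 12*q - 6*r - 3
∂F₃/∂r = 3
∇·F = 11*q - 6*r
At (1, 3, 1): 27.

27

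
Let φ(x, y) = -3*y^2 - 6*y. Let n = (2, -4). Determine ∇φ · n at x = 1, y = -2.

-24

∂φ/∂x = 0
∂φ/∂y = -6*y - 6
∇φ at (1, -2) = (0, 6)
∇φ · n = (0)(2) + (6)(-4) = -24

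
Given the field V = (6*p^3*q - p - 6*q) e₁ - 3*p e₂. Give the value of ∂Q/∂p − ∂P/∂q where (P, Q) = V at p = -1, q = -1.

∂V₂/∂p = -3
∂V₁/∂q = 6*p^3 - 6
Scalar curl = -6*p^3 + 3
At (-1, -1): 9.

9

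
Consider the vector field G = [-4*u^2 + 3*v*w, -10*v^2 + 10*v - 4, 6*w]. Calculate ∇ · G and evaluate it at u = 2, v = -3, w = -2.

∂G₁/∂u = -8*u
∂G₂/∂v = -20*v + 10
∂G₃/∂w = 6
∇·G = -8*u - 20*v + 16
At (2, -3, -2): 60.

60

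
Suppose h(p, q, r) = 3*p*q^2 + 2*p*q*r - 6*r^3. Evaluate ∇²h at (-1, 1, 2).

-78

∂²h/∂p² = 0
∂²h/∂q² = 6*p
∂²h/∂r² = -36*r
∇²h = 6*p - 36*r
At (-1, 1, 2): -78.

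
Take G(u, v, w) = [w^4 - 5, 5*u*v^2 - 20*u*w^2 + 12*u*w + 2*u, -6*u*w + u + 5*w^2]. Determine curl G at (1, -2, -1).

(-52, -11, -10)

(∇×G)₁ = ∂G₃/∂v − ∂G₂/∂w = 40*u*w - 12*u
(∇×G)₂ = ∂G₁/∂w − ∂G₃/∂u = 4*w^3 + 6*w - 1
(∇×G)₃ = ∂G₂/∂u − ∂G₁/∂v = 5*v^2 - 20*w^2 + 12*w + 2
∇×G = (40*u*w - 12*u, 4*w^3 + 6*w - 1, 5*v^2 - 20*w^2 + 12*w + 2)
At (1, -2, -1): (-52, -11, -10).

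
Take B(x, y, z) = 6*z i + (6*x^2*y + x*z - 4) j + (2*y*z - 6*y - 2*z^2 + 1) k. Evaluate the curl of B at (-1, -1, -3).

(∇×B)₁ = ∂B₃/∂y − ∂B₂/∂z = -x + 2*z - 6
(∇×B)₂ = ∂B₁/∂z − ∂B₃/∂x = 6
(∇×B)₃ = ∂B₂/∂x − ∂B₁/∂y = 12*x*y + z
∇×B = (-x + 2*z - 6, 6, 12*x*y + z)
At (-1, -1, -3): (-11, 6, 9).

(-11, 6, 9)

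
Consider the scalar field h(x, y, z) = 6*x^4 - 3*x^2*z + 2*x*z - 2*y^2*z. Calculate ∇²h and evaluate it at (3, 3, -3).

678

∂²h/∂x² = 6*(12*x^2 - z)
∂²h/∂y² = -4*z
∂²h/∂z² = 0
∇²h = 72*x^2 - 10*z
At (3, 3, -3): 678.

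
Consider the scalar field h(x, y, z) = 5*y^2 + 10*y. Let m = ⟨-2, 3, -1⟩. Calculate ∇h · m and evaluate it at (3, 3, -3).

120

∂h/∂x = 0
∂h/∂y = 10*y + 10
∂h/∂z = 0
∇h at (3, 3, -3) = (0, 40, 0)
∇h · m = (0)(-2) + (40)(3) + (0)(-1) = 120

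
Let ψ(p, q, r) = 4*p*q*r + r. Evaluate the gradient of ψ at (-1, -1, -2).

∂ψ/∂p = 4*q*r
∂ψ/∂q = 4*p*r
∂ψ/∂r = 4*p*q + 1
∇ψ = (4*q*r, 4*p*r, 4*p*q + 1)
At (-1, -1, -2): (8, 8, 5).

(8, 8, 5)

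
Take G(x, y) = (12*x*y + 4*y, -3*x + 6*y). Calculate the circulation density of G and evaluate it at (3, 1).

-43

∂G₂/∂x = -3
∂G₁/∂y = 12*x + 4
Scalar curl = -12*x - 7
At (3, 1): -43.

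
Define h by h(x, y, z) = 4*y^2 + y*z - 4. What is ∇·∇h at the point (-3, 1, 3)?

∂²h/∂x² = 0
∂²h/∂y² = 8
∂²h/∂z² = 0
∇²h = 8
At (-3, 1, 3): 8.

8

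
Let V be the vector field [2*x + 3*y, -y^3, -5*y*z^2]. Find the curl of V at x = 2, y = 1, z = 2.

(-20, 0, -3)

(∇×V)₁ = ∂V₃/∂y − ∂V₂/∂z = -5*z^2
(∇×V)₂ = ∂V₁/∂z − ∂V₃/∂x = 0
(∇×V)₃ = ∂V₂/∂x − ∂V₁/∂y = -3
∇×V = (-5*z^2, 0, -3)
At (2, 1, 2): (-20, 0, -3).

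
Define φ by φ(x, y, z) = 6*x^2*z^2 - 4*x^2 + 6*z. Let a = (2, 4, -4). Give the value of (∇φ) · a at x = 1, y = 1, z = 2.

-40

∂φ/∂x = 12*x*z^2 - 8*x
∂φ/∂y = 0
∂φ/∂z = 12*x^2*z + 6
∇φ at (1, 1, 2) = (40, 0, 30)
∇φ · a = (40)(2) + (0)(4) + (30)(-4) = -40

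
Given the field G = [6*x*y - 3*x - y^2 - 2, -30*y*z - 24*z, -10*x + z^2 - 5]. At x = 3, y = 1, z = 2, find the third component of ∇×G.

(∇×G)_3 = ∂G₂/∂x − ∂G₁/∂y
= 0 − (6*x - 2*y)
= -6*x + 2*y
At (3, 1, 2): -16.

-16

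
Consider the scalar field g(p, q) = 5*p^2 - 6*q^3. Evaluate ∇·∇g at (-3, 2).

-62

∂²g/∂p² = 10
∂²g/∂q² = -36*q
∇²g = -36*q + 10
At (-3, 2): -62.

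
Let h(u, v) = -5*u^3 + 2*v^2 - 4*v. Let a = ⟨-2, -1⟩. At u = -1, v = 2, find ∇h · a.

26

∂h/∂u = -15*u^2
∂h/∂v = 4*v - 4
∇h at (-1, 2) = (-15, 4)
∇h · a = (-15)(-2) + (4)(-1) = 26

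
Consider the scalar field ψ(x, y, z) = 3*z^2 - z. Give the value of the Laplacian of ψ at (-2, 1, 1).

∂²ψ/∂x² = 0
∂²ψ/∂y² = 0
∂²ψ/∂z² = 6
∇²ψ = 6
At (-2, 1, 1): 6.

6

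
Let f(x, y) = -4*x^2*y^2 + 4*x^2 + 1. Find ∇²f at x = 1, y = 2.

∂²f/∂x² = 8*(-y^2 + 1)
∂²f/∂y² = -8*x^2
∇²f = -8*x^2 - 8*y^2 + 8
At (1, 2): -32.

-32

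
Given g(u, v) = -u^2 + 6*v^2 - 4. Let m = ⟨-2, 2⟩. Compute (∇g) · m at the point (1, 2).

52

∂g/∂u = -2*u
∂g/∂v = 12*v
∇g at (1, 2) = (-2, 24)
∇g · m = (-2)(-2) + (24)(2) = 52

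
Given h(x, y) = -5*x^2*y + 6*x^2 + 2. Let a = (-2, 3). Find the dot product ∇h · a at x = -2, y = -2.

68

∂h/∂x = -10*x*y + 12*x
∂h/∂y = -5*x^2
∇h at (-2, -2) = (-64, -20)
∇h · a = (-64)(-2) + (-20)(3) = 68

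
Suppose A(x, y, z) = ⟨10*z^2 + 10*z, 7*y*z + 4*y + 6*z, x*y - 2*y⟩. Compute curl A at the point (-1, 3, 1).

(-30, 27, 0)

(∇×A)₁ = ∂A₃/∂y − ∂A₂/∂z = x - 7*y - 8
(∇×A)₂ = ∂A₁/∂z − ∂A₃/∂x = -y + 20*z + 10
(∇×A)₃ = ∂A₂/∂x − ∂A₁/∂y = 0
∇×A = (x - 7*y - 8, -y + 20*z + 10, 0)
At (-1, 3, 1): (-30, 27, 0).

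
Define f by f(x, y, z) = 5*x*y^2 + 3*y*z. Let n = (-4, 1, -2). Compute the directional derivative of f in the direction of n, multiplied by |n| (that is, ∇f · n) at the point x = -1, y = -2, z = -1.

∂f/∂x = 5*y^2
∂f/∂y = 10*x*y + 3*z
∂f/∂z = 3*y
∇f at (-1, -2, -1) = (20, 17, -6)
∇f · n = (20)(-4) + (17)(1) + (-6)(-2) = -51

-51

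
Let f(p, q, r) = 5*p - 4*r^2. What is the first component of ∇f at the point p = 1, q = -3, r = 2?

5

(∇f)_1 = ∂f/∂p = 5
At (1, -3, 2): 5.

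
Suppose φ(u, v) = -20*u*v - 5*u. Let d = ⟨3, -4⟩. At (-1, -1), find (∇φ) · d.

∂φ/∂u = -20*v - 5
∂φ/∂v = -20*u
∇φ at (-1, -1) = (15, 20)
∇φ · d = (15)(3) + (20)(-4) = -35

-35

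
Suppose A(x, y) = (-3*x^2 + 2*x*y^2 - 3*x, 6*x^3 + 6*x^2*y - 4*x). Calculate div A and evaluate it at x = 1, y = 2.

∂A₁/∂x = -6*x + 2*y^2 - 3
∂A₂/∂y = 6*x^2
∇·A = 6*x^2 - 6*x + 2*y^2 - 3
At (1, 2): 5.

5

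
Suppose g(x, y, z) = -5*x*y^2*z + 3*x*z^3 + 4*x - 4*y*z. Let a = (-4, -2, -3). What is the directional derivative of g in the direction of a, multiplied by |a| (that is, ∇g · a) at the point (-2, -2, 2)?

∂g/∂x = -5*y^2*z + 3*z^3 + 4
∂g/∂y = -10*x*y*z - 4*z
∂g/∂z = -5*x*y^2 + 9*x*z^2 - 4*y
∇g at (-2, -2, 2) = (-12, -88, -24)
∇g · a = (-12)(-4) + (-88)(-2) + (-24)(-3) = 296

296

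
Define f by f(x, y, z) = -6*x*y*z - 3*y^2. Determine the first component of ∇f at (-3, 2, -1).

12

(∇f)_1 = ∂f/∂x = -6*y*z
At (-3, 2, -1): 12.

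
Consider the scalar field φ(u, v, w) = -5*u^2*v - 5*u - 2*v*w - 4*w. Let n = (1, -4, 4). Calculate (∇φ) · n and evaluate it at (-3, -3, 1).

101

∂φ/∂u = -10*u*v - 5
∂φ/∂v = -5*u^2 - 2*w
∂φ/∂w = -2*v - 4
∇φ at (-3, -3, 1) = (-95, -47, 2)
∇φ · n = (-95)(1) + (-47)(-4) + (2)(4) = 101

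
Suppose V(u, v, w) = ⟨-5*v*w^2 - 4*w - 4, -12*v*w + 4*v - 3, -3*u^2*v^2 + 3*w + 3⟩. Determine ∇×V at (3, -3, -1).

(∇×V)₁ = ∂V₃/∂v − ∂V₂/∂w = -6*u^2*v + 12*v
(∇×V)₂ = ∂V₁/∂w − ∂V₃/∂u = 6*u*v^2 - 10*v*w - 4
(∇×V)₃ = ∂V₂/∂u − ∂V₁/∂v = 5*w^2
∇×V = (-6*u^2*v + 12*v, 6*u*v^2 - 10*v*w - 4, 5*w^2)
At (3, -3, -1): (126, 128, 5).

(126, 128, 5)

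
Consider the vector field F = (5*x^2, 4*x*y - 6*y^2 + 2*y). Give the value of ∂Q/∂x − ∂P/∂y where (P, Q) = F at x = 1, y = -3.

-12

∂F₂/∂x = 4*y
∂F₁/∂y = 0
Scalar curl = 4*y
At (1, -3): -12.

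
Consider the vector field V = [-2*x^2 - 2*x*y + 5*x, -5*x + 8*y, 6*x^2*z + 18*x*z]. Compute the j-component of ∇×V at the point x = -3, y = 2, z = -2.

-36

(∇×V)_2 = ∂V₁/∂z − ∂V₃/∂x
= 0 − (12*x*z + 18*z)
= -12*x*z - 18*z
At (-3, 2, -2): -36.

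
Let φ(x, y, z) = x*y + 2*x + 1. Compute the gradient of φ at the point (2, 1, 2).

∂φ/∂x = y + 2
∂φ/∂y = x
∂φ/∂z = 0
∇φ = (y + 2, x, 0)
At (2, 1, 2): (3, 2, 0).

(3, 2, 0)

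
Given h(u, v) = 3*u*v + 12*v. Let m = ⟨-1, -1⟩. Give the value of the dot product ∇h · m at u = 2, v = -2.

-12

∂h/∂u = 3*v
∂h/∂v = 3*u + 12
∇h at (2, -2) = (-6, 18)
∇h · m = (-6)(-1) + (18)(-1) = -12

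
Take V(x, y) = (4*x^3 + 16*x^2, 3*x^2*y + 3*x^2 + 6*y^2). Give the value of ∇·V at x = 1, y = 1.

59

∂V₁/∂x = 12*x^2 + 32*x
∂V₂/∂y = 3*x^2 + 12*y
∇·V = 15*x^2 + 32*x + 12*y
At (1, 1): 59.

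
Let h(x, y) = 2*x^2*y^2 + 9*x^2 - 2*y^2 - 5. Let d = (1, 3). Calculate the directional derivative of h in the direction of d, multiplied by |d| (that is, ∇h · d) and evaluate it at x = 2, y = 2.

140

∂h/∂x = 4*x*y^2 + 18*x
∂h/∂y = 4*x^2*y - 4*y
∇h at (2, 2) = (68, 24)
∇h · d = (68)(1) + (24)(3) = 140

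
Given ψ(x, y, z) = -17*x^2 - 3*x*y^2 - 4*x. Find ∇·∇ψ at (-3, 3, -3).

-16

∂²ψ/∂x² = -34
∂²ψ/∂y² = -6*x
∂²ψ/∂z² = 0
∇²ψ = -6*x - 34
At (-3, 3, -3): -16.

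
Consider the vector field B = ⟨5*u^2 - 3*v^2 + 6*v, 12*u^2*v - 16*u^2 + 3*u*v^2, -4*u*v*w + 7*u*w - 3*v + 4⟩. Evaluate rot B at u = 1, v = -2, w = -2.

(5, 30, -86)

(∇×B)₁ = ∂B₃/∂v − ∂B₂/∂w = -4*u*w - 3
(∇×B)₂ = ∂B₁/∂w − ∂B₃/∂u = 4*v*w - 7*w
(∇×B)₃ = ∂B₂/∂u − ∂B₁/∂v = 24*u*v - 32*u + 3*v^2 + 6*v - 6
∇×B = (-4*u*w - 3, 4*v*w - 7*w, 24*u*v - 32*u + 3*v^2 + 6*v - 6)
At (1, -2, -2): (5, 30, -86).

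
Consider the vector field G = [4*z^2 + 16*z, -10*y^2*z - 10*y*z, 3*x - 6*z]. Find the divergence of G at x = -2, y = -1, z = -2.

-26

∂G₁/∂x = 0
∂G₂/∂y = -20*y*z - 10*z
∂G₃/∂z = -6
∇·G = -20*y*z - 10*z - 6
At (-2, -1, -2): -26.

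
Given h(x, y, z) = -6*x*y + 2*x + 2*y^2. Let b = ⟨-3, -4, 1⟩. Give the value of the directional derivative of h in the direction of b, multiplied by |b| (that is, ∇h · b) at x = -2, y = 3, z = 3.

∂h/∂x = -6*y + 2
∂h/∂y = -6*x + 4*y
∂h/∂z = 0
∇h at (-2, 3, 3) = (-16, 24, 0)
∇h · b = (-16)(-3) + (24)(-4) + (0)(1) = -48

-48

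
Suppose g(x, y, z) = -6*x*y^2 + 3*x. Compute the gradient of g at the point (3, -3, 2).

(-51, 108, 0)

∂g/∂x = -6*y^2 + 3
∂g/∂y = -12*x*y
∂g/∂z = 0
∇g = (-6*y^2 + 3, -12*x*y, 0)
At (3, -3, 2): (-51, 108, 0).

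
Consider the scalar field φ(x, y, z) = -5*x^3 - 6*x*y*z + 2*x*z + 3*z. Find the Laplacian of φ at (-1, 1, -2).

30

∂²φ/∂x² = -30*x
∂²φ/∂y² = 0
∂²φ/∂z² = 0
∇²φ = -30*x
At (-1, 1, -2): 30.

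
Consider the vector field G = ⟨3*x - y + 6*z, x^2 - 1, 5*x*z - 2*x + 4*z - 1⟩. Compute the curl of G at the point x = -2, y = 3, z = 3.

(0, -7, -3)

(∇×G)₁ = ∂G₃/∂y − ∂G₂/∂z = 0
(∇×G)₂ = ∂G₁/∂z − ∂G₃/∂x = -5*z + 8
(∇×G)₃ = ∂G₂/∂x − ∂G₁/∂y = 2*x + 1
∇×G = (0, -5*z + 8, 2*x + 1)
At (-2, 3, 3): (0, -7, -3).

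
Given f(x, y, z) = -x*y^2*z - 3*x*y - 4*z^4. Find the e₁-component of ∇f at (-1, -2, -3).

(∇f)_1 = ∂f/∂x = -y^2*z - 3*y
At (-1, -2, -3): 18.

18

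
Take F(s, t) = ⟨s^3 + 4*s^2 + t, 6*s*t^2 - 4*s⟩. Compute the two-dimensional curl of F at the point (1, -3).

49

∂F₂/∂s = 6*t^2 - 4
∂F₁/∂t = 1
Scalar curl = 6*t^2 - 5
At (1, -3): 49.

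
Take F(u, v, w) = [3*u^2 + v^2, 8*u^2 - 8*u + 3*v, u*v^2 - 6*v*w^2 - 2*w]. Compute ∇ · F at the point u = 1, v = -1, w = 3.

∂F₁/∂u = 6*u
∂F₂/∂v = 3
∂F₃/∂w = -12*v*w - 2
∇·F = 6*u - 12*v*w + 1
At (1, -1, 3): 43.

43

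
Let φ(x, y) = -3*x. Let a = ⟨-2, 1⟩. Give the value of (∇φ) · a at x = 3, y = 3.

6

∂φ/∂x = -3
∂φ/∂y = 0
∇φ at (3, 3) = (-3, 0)
∇φ · a = (-3)(-2) + (0)(1) = 6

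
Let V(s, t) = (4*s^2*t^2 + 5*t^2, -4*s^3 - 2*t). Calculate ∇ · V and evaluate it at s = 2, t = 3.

∂V₁/∂s = 8*s*t^2
∂V₂/∂t = -2
∇·V = 8*s*t^2 - 2
At (2, 3): 142.

142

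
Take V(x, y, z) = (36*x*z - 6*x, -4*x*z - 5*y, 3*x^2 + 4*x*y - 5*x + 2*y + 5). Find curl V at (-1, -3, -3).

(∇×V)₁ = ∂V₃/∂y − ∂V₂/∂z = 8*x + 2
(∇×V)₂ = ∂V₁/∂z − ∂V₃/∂x = 30*x - 4*y + 5
(∇×V)₃ = ∂V₂/∂x − ∂V₁/∂y = -4*z
∇×V = (8*x + 2, 30*x - 4*y + 5, -4*z)
At (-1, -3, -3): (-6, -13, 12).

(-6, -13, 12)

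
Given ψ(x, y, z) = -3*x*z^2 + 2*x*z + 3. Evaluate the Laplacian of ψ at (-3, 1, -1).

18

∂²ψ/∂x² = 0
∂²ψ/∂y² = 0
∂²ψ/∂z² = -6*x
∇²ψ = -6*x
At (-3, 1, -1): 18.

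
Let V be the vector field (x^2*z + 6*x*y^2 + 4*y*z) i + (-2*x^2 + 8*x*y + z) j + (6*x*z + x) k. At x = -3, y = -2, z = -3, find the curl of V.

(-1, 18, -64)

(∇×V)₁ = ∂V₃/∂y − ∂V₂/∂z = -1
(∇×V)₂ = ∂V₁/∂z − ∂V₃/∂x = x^2 + 4*y - 6*z - 1
(∇×V)₃ = ∂V₂/∂x − ∂V₁/∂y = -12*x*y - 4*x + 8*y - 4*z
∇×V = (-1, x^2 + 4*y - 6*z - 1, -12*x*y - 4*x + 8*y - 4*z)
At (-3, -2, -3): (-1, 18, -64).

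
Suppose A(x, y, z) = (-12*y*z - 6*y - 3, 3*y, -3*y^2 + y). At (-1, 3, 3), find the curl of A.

(∇×A)₁ = ∂A₃/∂y − ∂A₂/∂z = -6*y + 1
(∇×A)₂ = ∂A₁/∂z − ∂A₃/∂x = -12*y
(∇×A)₃ = ∂A₂/∂x − ∂A₁/∂y = 12*z + 6
∇×A = (-6*y + 1, -12*y, 12*z + 6)
At (-1, 3, 3): (-17, -36, 42).

(-17, -36, 42)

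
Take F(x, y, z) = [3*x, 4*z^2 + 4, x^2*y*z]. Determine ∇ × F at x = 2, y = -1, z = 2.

(∇×F)₁ = ∂F₃/∂y − ∂F₂/∂z = x^2*z - 8*z
(∇×F)₂ = ∂F₁/∂z − ∂F₃/∂x = -2*x*y*z
(∇×F)₃ = ∂F₂/∂x − ∂F₁/∂y = 0
∇×F = (x^2*z - 8*z, -2*x*y*z, 0)
At (2, -1, 2): (-8, 8, 0).

(-8, 8, 0)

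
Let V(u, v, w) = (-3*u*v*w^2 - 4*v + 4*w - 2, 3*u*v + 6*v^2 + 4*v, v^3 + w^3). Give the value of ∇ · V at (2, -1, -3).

52

∂V₁/∂u = -3*v*w^2
∂V₂/∂v = 3*u + 12*v + 4
∂V₃/∂w = 3*w^2
∇·V = 3*u - 3*v*w^2 + 12*v + 3*w^2 + 4
At (2, -1, -3): 52.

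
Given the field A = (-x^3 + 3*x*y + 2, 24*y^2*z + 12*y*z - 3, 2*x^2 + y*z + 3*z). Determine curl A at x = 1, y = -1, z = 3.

(∇×A)₁ = ∂A₃/∂y − ∂A₂/∂z = -24*y^2 - 12*y + z
(∇×A)₂ = ∂A₁/∂z − ∂A₃/∂x = -4*x
(∇×A)₃ = ∂A₂/∂x − ∂A₁/∂y = -3*x
∇×A = (-24*y^2 - 12*y + z, -4*x, -3*x)
At (1, -1, 3): (-9, -4, -3).

(-9, -4, -3)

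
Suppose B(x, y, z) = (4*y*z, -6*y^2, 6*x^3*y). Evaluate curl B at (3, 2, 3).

(∇×B)₁ = ∂B₃/∂y − ∂B₂/∂z = 6*x^3
(∇×B)₂ = ∂B₁/∂z − ∂B₃/∂x = -18*x^2*y + 4*y
(∇×B)₃ = ∂B₂/∂x − ∂B₁/∂y = -4*z
∇×B = (6*x^3, -18*x^2*y + 4*y, -4*z)
At (3, 2, 3): (162, -316, -12).

(162, -316, -12)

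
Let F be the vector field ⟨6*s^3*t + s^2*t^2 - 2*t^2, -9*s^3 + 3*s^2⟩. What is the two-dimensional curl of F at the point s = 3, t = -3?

∂F₂/∂s = -27*s^2 + 6*s
∂F₁/∂t = 6*s^3 + 2*s^2*t - 4*t
Scalar curl = -6*s^3 - 2*s^2*t - 27*s^2 + 6*s + 4*t
At (3, -3): -345.

-345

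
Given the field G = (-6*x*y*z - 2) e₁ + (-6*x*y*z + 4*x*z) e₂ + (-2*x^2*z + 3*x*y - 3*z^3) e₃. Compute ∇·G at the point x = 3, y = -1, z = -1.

-15

∂G₁/∂x = -6*y*z
∂G₂/∂y = -6*x*z
∂G₃/∂z = -2*x^2 - 9*z^2
∇·G = -2*x^2 - 6*x*z - 6*y*z - 9*z^2
At (3, -1, -1): -15.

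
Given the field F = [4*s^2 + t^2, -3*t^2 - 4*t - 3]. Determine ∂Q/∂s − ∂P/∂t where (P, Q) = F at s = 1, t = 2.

-4

∂F₂/∂s = 0
∂F₁/∂t = 2*t
Scalar curl = -2*t
At (1, 2): -4.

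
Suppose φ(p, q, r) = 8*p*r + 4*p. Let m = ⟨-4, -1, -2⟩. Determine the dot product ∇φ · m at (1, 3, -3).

64

∂φ/∂p = 8*r + 4
∂φ/∂q = 0
∂φ/∂r = 8*p
∇φ at (1, 3, -3) = (-20, 0, 8)
∇φ · m = (-20)(-4) + (0)(-1) + (8)(-2) = 64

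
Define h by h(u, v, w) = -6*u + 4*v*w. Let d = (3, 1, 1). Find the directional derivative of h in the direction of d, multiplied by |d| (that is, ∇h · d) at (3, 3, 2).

2

∂h/∂u = -6
∂h/∂v = 4*w
∂h/∂w = 4*v
∇h at (3, 3, 2) = (-6, 8, 12)
∇h · d = (-6)(3) + (8)(1) + (12)(1) = 2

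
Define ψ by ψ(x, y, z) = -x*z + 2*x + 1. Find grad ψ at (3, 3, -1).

(3, 0, -3)

∂ψ/∂x = -z + 2
∂ψ/∂y = 0
∂ψ/∂z = -x
∇ψ = (-z + 2, 0, -x)
At (3, 3, -1): (3, 0, -3).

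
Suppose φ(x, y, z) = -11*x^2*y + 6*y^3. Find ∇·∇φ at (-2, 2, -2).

28

∂²φ/∂x² = -22*y
∂²φ/∂y² = 36*y
∂²φ/∂z² = 0
∇²φ = 14*y
At (-2, 2, -2): 28.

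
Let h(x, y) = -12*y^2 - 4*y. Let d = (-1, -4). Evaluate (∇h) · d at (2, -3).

-272

∂h/∂x = 0
∂h/∂y = -24*y - 4
∇h at (2, -3) = (0, 68)
∇h · d = (0)(-1) + (68)(-4) = -272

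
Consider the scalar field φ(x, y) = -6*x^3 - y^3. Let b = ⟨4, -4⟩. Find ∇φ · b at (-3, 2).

∂φ/∂x = -18*x^2
∂φ/∂y = -3*y^2
∇φ at (-3, 2) = (-162, -12)
∇φ · b = (-162)(4) + (-12)(-4) = -600

-600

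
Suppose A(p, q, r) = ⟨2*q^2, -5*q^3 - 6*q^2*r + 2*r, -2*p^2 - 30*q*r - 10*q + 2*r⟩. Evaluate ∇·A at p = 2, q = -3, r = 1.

∂A₁/∂p = 0
∂A₂/∂q = -15*q^2 - 12*q*r
∂A₃/∂r = -30*q + 2
∇·A = -15*q^2 - 12*q*r - 30*q + 2
At (2, -3, 1): -7.

-7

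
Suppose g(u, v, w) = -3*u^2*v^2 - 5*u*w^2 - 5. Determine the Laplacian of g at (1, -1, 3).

-22

∂²g/∂u² = -6*v^2
∂²g/∂v² = -6*u^2
∂²g/∂w² = -10*u
∇²g = -6*u^2 - 10*u - 6*v^2
At (1, -1, 3): -22.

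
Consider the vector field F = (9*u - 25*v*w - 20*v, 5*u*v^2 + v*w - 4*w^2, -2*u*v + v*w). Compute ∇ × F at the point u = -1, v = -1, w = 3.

(∇×F)₁ = ∂F₃/∂v − ∂F₂/∂w = -2*u - v + 9*w
(∇×F)₂ = ∂F₁/∂w − ∂F₃/∂u = -23*v
(∇×F)₃ = ∂F₂/∂u − ∂F₁/∂v = 5*v^2 + 25*w + 20
∇×F = (-2*u - v + 9*w, -23*v, 5*v^2 + 25*w + 20)
At (-1, -1, 3): (30, 23, 100).

(30, 23, 100)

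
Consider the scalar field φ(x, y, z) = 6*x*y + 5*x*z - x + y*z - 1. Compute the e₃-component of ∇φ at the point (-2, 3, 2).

-7

(∇φ)_3 = ∂φ/∂z = 5*x + y
At (-2, 3, 2): -7.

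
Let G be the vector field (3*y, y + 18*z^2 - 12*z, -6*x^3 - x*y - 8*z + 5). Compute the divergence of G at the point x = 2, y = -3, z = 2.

∂G₁/∂x = 0
∂G₂/∂y = 1
∂G₃/∂z = -8
∇·G = -7
At (2, -3, 2): -7.

-7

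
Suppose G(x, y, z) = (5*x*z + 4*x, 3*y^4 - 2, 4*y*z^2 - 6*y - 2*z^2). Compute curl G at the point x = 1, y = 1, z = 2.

(∇×G)₁ = ∂G₃/∂y − ∂G₂/∂z = 4*z^2 - 6
(∇×G)₂ = ∂G₁/∂z − ∂G₃/∂x = 5*x
(∇×G)₃ = ∂G₂/∂x − ∂G₁/∂y = 0
∇×G = (4*z^2 - 6, 5*x, 0)
At (1, 1, 2): (10, 5, 0).

(10, 5, 0)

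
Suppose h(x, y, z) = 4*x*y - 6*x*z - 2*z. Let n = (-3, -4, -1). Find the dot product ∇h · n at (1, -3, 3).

82

∂h/∂x = 4*y - 6*z
∂h/∂y = 4*x
∂h/∂z = -6*x - 2
∇h at (1, -3, 3) = (-30, 4, -8)
∇h · n = (-30)(-3) + (4)(-4) + (-8)(-1) = 82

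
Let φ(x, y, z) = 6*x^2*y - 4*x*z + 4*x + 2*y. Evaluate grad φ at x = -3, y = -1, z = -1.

∂φ/∂x = 12*x*y - 4*z + 4
∂φ/∂y = 6*x^2 + 2
∂φ/∂z = -4*x
∇φ = (12*x*y - 4*z + 4, 6*x^2 + 2, -4*x)
At (-3, -1, -1): (44, 56, 12).

(44, 56, 12)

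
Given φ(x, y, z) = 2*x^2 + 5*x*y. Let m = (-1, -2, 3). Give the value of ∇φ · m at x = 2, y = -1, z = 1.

-23

∂φ/∂x = 4*x + 5*y
∂φ/∂y = 5*x
∂φ/∂z = 0
∇φ at (2, -1, 1) = (3, 10, 0)
∇φ · m = (3)(-1) + (10)(-2) + (0)(3) = -23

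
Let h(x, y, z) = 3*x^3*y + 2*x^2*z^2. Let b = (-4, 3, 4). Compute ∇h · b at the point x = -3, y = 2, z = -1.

-987

∂h/∂x = 9*x^2*y + 4*x*z^2
∂h/∂y = 3*x^3
∂h/∂z = 4*x^2*z
∇h at (-3, 2, -1) = (150, -81, -36)
∇h · b = (150)(-4) + (-81)(3) + (-36)(4) = -987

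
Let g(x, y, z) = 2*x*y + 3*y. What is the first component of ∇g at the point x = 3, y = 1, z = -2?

2

(∇g)_1 = ∂g/∂x = 2*y
At (3, 1, -2): 2.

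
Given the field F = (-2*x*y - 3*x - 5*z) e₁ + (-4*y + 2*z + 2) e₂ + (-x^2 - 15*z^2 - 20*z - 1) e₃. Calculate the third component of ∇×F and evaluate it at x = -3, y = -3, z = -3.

-6

(∇×F)_3 = ∂F₂/∂x − ∂F₁/∂y
= 0 − (-2*x)
= 2*x
At (-3, -3, -3): -6.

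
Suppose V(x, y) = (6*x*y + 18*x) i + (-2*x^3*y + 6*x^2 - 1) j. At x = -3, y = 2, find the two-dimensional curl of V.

-126

∂V₂/∂x = -6*x^2*y + 12*x
∂V₁/∂y = 6*x
Scalar curl = -6*x^2*y + 6*x
At (-3, 2): -126.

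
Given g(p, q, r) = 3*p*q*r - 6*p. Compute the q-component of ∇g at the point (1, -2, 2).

6

(∇g)_2 = ∂g/∂q = 3*p*r
At (1, -2, 2): 6.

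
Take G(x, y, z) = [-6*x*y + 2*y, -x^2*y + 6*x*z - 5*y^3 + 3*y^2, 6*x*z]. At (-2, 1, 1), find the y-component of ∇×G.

(∇×G)_2 = ∂G₁/∂z − ∂G₃/∂x
= 0 − (6*z)
= -6*z
At (-2, 1, 1): -6.

-6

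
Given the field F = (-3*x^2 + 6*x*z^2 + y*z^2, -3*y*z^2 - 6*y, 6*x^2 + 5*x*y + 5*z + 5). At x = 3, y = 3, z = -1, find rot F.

(∇×F)₁ = ∂F₃/∂y − ∂F₂/∂z = 5*x + 6*y*z
(∇×F)₂ = ∂F₁/∂z − ∂F₃/∂x = 12*x*z - 12*x + 2*y*z - 5*y
(∇×F)₃ = ∂F₂/∂x − ∂F₁/∂y = -z^2
∇×F = (5*x + 6*y*z, 12*x*z - 12*x + 2*y*z - 5*y, -z^2)
At (3, 3, -1): (-3, -93, -1).

(-3, -93, -1)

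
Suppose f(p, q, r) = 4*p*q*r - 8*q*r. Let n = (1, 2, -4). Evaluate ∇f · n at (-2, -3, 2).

-280

∂f/∂p = 4*q*r
∂f/∂q = 4*p*r - 8*r
∂f/∂r = 4*p*q - 8*q
∇f at (-2, -3, 2) = (-24, -32, 48)
∇f · n = (-24)(1) + (-32)(2) + (48)(-4) = -280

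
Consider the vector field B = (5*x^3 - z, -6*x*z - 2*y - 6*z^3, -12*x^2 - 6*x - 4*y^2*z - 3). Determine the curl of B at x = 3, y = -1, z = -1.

(28, 77, 6)

(∇×B)₁ = ∂B₃/∂y − ∂B₂/∂z = 6*x - 8*y*z + 18*z^2
(∇×B)₂ = ∂B₁/∂z − ∂B₃/∂x = 24*x + 5
(∇×B)₃ = ∂B₂/∂x − ∂B₁/∂y = -6*z
∇×B = (6*x - 8*y*z + 18*z^2, 24*x + 5, -6*z)
At (3, -1, -1): (28, 77, 6).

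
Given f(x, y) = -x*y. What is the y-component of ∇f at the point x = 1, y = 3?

(∇f)_2 = ∂f/∂y = -x
At (1, 3): -1.

-1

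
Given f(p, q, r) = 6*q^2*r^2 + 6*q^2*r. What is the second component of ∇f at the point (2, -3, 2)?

-216

(∇f)_2 = ∂f/∂q = 12*q*r^2 + 12*q*r
At (2, -3, 2): -216.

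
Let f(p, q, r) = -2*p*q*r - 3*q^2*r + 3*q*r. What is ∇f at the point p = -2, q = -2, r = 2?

∂f/∂p = -2*q*r
∂f/∂q = -2*p*r - 6*q*r + 3*r
∂f/∂r = -2*p*q - 3*q^2 + 3*q
∇f = (-2*q*r, -2*p*r - 6*q*r + 3*r, -2*p*q - 3*q^2 + 3*q)
At (-2, -2, 2): (8, 38, -26).

(8, 38, -26)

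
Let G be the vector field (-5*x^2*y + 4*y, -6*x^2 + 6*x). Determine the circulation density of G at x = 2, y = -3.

-2

∂G₂/∂x = -12*x + 6
∂G₁/∂y = -5*x^2 + 4
Scalar curl = 5*x^2 - 12*x + 2
At (2, -3): -2.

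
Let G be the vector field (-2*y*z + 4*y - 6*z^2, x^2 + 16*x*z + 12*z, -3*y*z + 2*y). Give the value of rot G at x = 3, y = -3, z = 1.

(-61, -6, 20)

(∇×G)₁ = ∂G₃/∂y − ∂G₂/∂z = -16*x - 3*z - 10
(∇×G)₂ = ∂G₁/∂z − ∂G₃/∂x = -2*y - 12*z
(∇×G)₃ = ∂G₂/∂x − ∂G₁/∂y = 2*x + 18*z - 4
∇×G = (-16*x - 3*z - 10, -2*y - 12*z, 2*x + 18*z - 4)
At (3, -3, 1): (-61, -6, 20).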